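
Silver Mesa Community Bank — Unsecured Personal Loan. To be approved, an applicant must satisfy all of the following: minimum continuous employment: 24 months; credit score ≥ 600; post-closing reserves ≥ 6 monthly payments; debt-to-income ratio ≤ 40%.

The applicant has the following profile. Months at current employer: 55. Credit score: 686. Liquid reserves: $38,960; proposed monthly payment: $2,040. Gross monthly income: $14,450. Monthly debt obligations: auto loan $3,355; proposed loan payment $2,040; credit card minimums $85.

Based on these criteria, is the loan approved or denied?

Employment 55 ≥ 24 months
Credit score 686 ≥ 600 (meets)
Liquid reserves cover 38,960/2,040 = 19.1 months — ≥ 6 required
Total monthly debts = (3,355 + 2,040 + 85) = 5,480. Debt-to-income = 5,480/14,450 = 37.9% — meets 40% limit
All criteria satisfied.

Approved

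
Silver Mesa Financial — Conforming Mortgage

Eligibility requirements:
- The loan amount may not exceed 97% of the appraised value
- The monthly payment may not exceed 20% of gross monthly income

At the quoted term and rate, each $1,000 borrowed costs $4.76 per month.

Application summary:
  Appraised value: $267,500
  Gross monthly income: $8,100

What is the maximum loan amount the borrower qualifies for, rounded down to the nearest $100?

$259,400

Payment cap: 20% × $8,100 = $1,620/month.
At $4.76 per $1,000, that supports 1,620/4.76 × 1,000 ≈ $340,336 → $340,300.
LTV cap: 97% × $267,500 = $259,475 → $259,400.
Binding constraint: loan-to-value.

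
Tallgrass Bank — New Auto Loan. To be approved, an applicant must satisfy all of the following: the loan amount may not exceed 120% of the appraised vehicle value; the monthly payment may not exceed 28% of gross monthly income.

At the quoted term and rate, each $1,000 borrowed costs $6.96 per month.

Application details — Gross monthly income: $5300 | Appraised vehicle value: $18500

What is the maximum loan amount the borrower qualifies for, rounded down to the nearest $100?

$22,200

Payment cap: 28% × $5,300 = $1,484/month.
At $6.96 per $1,000, that supports 1,484/6.96 × 1,000 ≈ $213,218 → $213,200.
LTV cap: 120% × $18,500 = $22,200 → $22,200.
Binding constraint: loan-to-value.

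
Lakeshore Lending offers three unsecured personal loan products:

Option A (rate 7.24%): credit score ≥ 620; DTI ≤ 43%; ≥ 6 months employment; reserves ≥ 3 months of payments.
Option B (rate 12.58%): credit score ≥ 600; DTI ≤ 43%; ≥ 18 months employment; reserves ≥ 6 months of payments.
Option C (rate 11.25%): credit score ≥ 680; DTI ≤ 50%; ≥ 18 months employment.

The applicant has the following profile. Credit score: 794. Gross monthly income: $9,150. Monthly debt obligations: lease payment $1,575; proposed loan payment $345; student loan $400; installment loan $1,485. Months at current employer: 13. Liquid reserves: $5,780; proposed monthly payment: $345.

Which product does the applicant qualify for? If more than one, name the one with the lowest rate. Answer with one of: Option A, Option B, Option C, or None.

Total debts = (1,575 + 345 + 400 + 1,485) = 3,805; DTI = 3,805/9,150 = 41.6%.
Reserves = 5,780/345 = 16.8 months.
Option A: score 794 ≥ 620; DTI 41.6% ≤ 43%; employment 13 ≥ 6 mo; reserves 16.8 ≥ 3 mo → qualifies.
Option B: score 794 ≥ 600; DTI 41.6% ≤ 43%; employment 13 < 18 mo; reserves 16.8 ≥ 6 mo → does not qualify.
Option C: score 794 ≥ 680; DTI 41.6% ≤ 50%; employment 13 < 18 mo → does not qualify.

Option A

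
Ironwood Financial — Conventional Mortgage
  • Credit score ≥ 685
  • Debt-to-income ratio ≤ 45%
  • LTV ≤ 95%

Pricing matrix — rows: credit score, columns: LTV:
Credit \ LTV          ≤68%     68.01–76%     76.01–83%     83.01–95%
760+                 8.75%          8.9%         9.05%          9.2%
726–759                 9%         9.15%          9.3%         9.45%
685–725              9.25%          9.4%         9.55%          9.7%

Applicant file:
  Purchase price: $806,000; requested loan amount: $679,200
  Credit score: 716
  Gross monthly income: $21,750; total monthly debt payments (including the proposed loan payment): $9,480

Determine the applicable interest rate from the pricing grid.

Credit score 716 ≥ 685; Debt-to-income = 9,480/21,750 = 43.6% — meets 45% limit
LTV: 679,200 ÷ 806,000 = 84.3%, within 95% cap
Credit 716 → row 685–725; LTV 84.3% → column 83.01–95%. Grid cell → 9.7%.

9.7%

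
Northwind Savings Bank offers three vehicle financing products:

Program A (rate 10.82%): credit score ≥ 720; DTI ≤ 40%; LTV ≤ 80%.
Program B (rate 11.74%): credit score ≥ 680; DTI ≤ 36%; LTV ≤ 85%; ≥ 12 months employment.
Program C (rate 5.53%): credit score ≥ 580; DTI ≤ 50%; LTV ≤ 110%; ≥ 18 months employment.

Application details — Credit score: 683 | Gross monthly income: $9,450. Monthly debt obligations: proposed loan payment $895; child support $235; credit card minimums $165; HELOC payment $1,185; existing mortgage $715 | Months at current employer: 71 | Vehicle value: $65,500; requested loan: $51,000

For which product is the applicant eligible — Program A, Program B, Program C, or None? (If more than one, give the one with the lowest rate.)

Total debts = (895 + 235 + 165 + 1,185 + 715) = 3,195; DTI = 3,195/9,450 = 33.8%.
LTV = 51,000/65,500 = 77.9%.
Program A: score 683 < 720; DTI 33.8% ≤ 40%; LTV 77.9% ≤ 80% → does not qualify.
Program B: score 683 ≥ 680; DTI 33.8% ≤ 36%; LTV 77.9% ≤ 85%; employment 71 ≥ 12 mo → qualifies.
Program C: score 683 ≥ 580; DTI 33.8% ≤ 50%; LTV 77.9% ≤ 110%; employment 71 ≥ 18 mo → qualifies.
Qualifying: Program B, Program C. Lowest rate is 5.53% → Program C.

Program C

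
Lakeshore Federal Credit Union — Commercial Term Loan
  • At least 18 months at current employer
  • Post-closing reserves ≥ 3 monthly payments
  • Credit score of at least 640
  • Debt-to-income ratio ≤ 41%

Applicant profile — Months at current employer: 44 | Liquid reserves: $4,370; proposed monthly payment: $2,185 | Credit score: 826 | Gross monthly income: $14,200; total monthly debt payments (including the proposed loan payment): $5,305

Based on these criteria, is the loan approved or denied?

Denied

Employment 44 ≥ 18 months
Liquid reserves cover 4,370/2,185 = 2.0 months — < 3 required
Credit score 826 ≥ 640 (meets)
Debt-to-income = 5,305/14,200 = 37.4% — meets 41% limit
Fails on reserves.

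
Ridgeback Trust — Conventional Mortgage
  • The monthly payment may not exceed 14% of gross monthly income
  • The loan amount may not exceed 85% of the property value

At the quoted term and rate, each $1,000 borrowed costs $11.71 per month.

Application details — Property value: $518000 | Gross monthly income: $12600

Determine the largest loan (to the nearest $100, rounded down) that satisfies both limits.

Payment cap: 14% × $12,600 = $1,764/month.
At $11.71 per $1,000, that supports 1,764/11.71 × 1,000 ≈ $150,640 → $150,600.
LTV cap: 85% × $518,000 = $440,300 → $440,300.
Binding constraint: payment-to-income.

$150,600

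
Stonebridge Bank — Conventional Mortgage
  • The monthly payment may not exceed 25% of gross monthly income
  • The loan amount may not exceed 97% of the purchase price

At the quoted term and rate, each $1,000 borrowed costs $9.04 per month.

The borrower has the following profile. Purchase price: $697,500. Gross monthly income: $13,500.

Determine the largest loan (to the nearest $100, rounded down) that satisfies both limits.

Payment cap: 25% × $13,500 = $3,375/month.
At $9.04 per $1,000, that supports 3,375/9.04 × 1,000 ≈ $373,340 → $373,300.
LTV cap: 97% × $697,500 = $676,575 → $676,500.
Binding constraint: payment-to-income.

$373,300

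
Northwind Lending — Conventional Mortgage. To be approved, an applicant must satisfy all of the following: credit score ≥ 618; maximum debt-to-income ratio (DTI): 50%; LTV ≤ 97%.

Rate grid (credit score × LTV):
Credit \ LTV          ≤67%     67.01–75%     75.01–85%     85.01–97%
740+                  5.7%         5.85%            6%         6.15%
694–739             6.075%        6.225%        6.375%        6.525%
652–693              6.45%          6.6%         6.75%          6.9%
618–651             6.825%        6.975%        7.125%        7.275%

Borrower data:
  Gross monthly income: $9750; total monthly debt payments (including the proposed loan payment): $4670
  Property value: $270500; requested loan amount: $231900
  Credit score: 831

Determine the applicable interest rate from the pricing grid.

6.15%

Credit score 831 ≥ 618; DTI = 4,670/9,750 = 47.9% ≤ 50%
Loan-to-value = 231,900/270,500 = 85.7% — pass (97% max)
Score 831 is in the 740+ band; LTV 85.7% is in the 85.01–97% band → 6.15%.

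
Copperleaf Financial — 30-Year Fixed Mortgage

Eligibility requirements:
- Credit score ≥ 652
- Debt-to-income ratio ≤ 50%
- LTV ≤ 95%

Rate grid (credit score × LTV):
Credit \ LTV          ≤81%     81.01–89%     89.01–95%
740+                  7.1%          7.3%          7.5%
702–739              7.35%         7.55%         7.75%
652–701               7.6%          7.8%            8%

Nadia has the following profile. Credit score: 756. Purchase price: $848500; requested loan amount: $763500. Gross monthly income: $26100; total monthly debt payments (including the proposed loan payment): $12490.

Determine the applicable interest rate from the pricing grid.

Credit score 756 ≥ 652; DTI = 12,490/26,100 = 47.9% ≤ 50%
LTV: 763,500 ÷ 848,500 = 90%, within 95% cap
Score 756 is in the 740+ band; LTV 90% is in the 89.01–95% band → 7.5%.

7.5%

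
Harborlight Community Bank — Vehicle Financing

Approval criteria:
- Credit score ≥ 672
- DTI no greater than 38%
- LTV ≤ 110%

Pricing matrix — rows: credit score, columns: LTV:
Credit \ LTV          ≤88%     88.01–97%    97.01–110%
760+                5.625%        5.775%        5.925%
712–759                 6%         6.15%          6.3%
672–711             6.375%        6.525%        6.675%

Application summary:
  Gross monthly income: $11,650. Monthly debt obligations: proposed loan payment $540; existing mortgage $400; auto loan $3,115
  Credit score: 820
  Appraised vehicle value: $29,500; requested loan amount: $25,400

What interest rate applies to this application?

5.625%

Credit score 820 ≥ 672; Total monthly debts = (540 + 400 + 3,115) = 4,055. DTI: 4,055 ÷ 11,650 = 34.8%, within the 38% cap
LTV = 25,400/29,500 = 86.1% ≤ 110%
Score 820 is in the 760+ band; LTV 86.1% is in the ≤88% band → 5.625%.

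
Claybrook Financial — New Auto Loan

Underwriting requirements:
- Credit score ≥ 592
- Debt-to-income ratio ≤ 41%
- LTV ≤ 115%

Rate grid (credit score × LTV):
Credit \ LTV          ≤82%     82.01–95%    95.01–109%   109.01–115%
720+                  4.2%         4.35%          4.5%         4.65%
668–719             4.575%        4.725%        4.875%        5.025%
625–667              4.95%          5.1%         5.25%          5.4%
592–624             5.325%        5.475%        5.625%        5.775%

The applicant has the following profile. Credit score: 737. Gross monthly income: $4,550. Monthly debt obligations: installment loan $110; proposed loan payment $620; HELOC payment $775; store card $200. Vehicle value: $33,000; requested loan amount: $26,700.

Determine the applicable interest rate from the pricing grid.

4.2%

Credit score 737 ≥ 592; Total monthly debts = (110 + 620 + 775 + 200) = 1,705. DTI: 1,705 ÷ 4,550 = 37.5%, within the 41% cap
LTV = 26,700/33,000 = 80.9% ≤ 115%
Score 737 is in the 720+ band; LTV 80.9% is in the ≤82% band → 4.2%.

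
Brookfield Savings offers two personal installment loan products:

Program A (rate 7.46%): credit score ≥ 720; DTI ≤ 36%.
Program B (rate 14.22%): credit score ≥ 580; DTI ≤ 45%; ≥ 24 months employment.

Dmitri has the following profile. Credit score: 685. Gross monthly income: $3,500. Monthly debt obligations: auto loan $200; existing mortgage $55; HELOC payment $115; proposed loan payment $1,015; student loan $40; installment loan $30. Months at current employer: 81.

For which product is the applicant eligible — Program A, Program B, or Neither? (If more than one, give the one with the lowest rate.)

Total debts = (200 + 55 + 115 + 1,015 + 40 + 30) = 1,455; DTI = 1,455/3,500 = 41.6%.
Program A: score 685 < 720; DTI 41.6% > 36% → does not qualify.
Program B: score 685 ≥ 580; DTI 41.6% ≤ 45%; employment 81 ≥ 24 mo → qualifies.

Program B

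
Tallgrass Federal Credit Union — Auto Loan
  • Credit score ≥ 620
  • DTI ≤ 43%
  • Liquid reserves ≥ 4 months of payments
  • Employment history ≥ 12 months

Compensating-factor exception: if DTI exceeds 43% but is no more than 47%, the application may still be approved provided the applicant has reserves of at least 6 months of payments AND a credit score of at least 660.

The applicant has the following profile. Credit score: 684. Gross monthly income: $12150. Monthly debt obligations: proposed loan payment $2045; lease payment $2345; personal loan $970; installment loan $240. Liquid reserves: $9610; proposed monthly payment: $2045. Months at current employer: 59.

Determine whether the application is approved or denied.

Denied

Credit score 684 ≥ 620 (meets base)
Total debts = (2,045 + 2,345 + 970 + 240) = 5,600. DTI: 5,600 ÷ 12,150 = 46.1%, over the 43% base limit.
Liquid reserves cover 9,610/2,045 = 4.7 months — ≥ 4 required
Employment 59 ≥ 12 months
46.1% falls in the override range (43%–47%), so the compensating-factor test applies.
Override check — reserves: 4.7 mo (short of 6); score: 684 (ok).
Compensating-factor requirement not fully met.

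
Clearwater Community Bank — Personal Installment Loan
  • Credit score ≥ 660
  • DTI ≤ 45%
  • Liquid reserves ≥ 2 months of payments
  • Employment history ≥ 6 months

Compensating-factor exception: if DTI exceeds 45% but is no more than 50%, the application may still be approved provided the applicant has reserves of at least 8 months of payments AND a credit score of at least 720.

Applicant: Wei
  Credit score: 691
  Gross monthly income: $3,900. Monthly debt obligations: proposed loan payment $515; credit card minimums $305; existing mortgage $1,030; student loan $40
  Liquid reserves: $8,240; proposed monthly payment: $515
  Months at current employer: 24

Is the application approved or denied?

Denied

Credit score 691 ≥ 660 (meets base)
Total debts = (515 + 305 + 1,030 + 40) = 1,890. DTI = 1,890/3,900 = 48.5% > 45% — standard DTI limit exceeded.
Reserves = 8,240/515 = 16.0 months ≥ 2
Employment 24 ≥ 6 months
48.5% falls in the override range (45%–50%), so the compensating-factor test applies.
Override check — reserves: 16.0 mo (ok); score: 691 (below 720).
Override conditions not both satisfied; exception does not apply.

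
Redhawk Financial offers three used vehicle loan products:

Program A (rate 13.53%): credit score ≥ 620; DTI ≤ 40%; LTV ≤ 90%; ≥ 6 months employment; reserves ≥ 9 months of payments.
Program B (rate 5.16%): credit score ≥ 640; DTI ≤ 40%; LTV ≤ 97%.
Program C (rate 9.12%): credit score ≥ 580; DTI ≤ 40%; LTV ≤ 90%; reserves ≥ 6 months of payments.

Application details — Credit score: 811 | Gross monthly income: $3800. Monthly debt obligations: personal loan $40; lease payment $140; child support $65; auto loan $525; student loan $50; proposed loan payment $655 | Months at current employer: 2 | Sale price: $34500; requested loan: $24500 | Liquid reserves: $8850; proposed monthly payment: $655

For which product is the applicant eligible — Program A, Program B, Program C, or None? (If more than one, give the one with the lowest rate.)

Program B

Total debts = (40 + 140 + 65 + 525 + 50 + 655) = 1,475; DTI = 1,475/3,800 = 38.8%.
LTV = 24,500/34,500 = 71%.
Reserves = 8,850/655 = 13.5 months.
Program A: score 811 ≥ 620; DTI 38.8% ≤ 40%; LTV 71% ≤ 90%; employment 2 < 6 mo; reserves 13.5 ≥ 9 mo → does not qualify.
Program B: score 811 ≥ 640; DTI 38.8% ≤ 40%; LTV 71% ≤ 97% → qualifies.
Program C: score 811 ≥ 580; DTI 38.8% ≤ 40%; LTV 71% ≤ 90%; reserves 13.5 ≥ 6 mo → qualifies.
Qualifying: Program B, Program C. Lowest rate is 5.16% → Program B.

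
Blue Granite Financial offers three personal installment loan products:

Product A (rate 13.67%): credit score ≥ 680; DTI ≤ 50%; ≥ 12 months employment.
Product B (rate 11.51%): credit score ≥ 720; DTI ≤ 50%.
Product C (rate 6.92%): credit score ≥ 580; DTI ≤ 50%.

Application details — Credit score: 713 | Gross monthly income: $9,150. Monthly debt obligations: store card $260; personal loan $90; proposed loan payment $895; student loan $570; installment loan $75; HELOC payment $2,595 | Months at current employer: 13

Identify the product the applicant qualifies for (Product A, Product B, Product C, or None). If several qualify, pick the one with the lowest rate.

Product C

Total debts = (260 + 90 + 895 + 570 + 75 + 2,595) = 4,485; DTI = 4,485/9,150 = 49%.
Product A: score 713 ≥ 680; DTI 49% ≤ 50%; employment 13 ≥ 12 mo → qualifies.
Product B: score 713 < 720; DTI 49% ≤ 50% → does not qualify.
Product C: score 713 ≥ 580; DTI 49% ≤ 50% → qualifies.
Qualifying: Product A, Product C. Lowest rate is 6.92% → Product C.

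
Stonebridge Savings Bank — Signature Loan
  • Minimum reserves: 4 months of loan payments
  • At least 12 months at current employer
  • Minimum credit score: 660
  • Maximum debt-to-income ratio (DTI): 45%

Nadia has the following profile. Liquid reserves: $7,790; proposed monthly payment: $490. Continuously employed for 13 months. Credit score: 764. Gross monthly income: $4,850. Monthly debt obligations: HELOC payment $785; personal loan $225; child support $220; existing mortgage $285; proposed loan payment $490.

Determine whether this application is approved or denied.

Liquid reserves cover 7,790/490 = 15.9 months — ≥ 4 required
Employment 13 ≥ 12 months
Credit score 764 ≥ 660 (meets)
Total monthly debts = (785 + 225 + 220 + 285 + 490) = 2,005. Debt-to-income = 2,005/4,850 = 41.3% — meets 45% limit
All criteria satisfied.

Approved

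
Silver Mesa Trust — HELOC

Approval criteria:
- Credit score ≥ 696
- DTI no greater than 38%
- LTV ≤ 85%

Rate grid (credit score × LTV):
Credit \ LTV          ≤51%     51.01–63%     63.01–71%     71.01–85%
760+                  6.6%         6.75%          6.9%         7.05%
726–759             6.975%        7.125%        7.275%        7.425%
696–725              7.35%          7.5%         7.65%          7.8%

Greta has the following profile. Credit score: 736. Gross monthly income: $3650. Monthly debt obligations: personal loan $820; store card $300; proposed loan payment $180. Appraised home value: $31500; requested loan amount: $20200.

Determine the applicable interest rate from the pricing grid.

7.275%

Credit score 736 ≥ 696; Total monthly debts = (820 + 300 + 180) = 1,300. DTI = 1,300/3,650 = 35.6% ≤ 38%
LTV: 20,200 ÷ 31,500 = 64.1%, within 85% cap
Row: 736 falls in 726–759. Column: 64.1% falls in 63.01–71%. Rate = 7.275%.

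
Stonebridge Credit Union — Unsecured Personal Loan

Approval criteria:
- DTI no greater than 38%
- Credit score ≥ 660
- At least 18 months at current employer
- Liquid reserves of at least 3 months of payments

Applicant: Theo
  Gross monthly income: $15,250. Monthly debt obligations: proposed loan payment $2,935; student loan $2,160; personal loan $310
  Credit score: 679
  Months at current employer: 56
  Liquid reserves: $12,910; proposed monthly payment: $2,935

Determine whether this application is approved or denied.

Approved

Total monthly debts = (2,935 + 2,160 + 310) = 5,405. Debt-to-income = 5,405/15,250 = 35.4% — meets 38% limit
Credit score 679 ≥ 660 (meets)
Employment 56 ≥ 18 months
Liquid reserves cover 12,910/2,935 = 4.4 months — ≥ 3 required
All criteria satisfied.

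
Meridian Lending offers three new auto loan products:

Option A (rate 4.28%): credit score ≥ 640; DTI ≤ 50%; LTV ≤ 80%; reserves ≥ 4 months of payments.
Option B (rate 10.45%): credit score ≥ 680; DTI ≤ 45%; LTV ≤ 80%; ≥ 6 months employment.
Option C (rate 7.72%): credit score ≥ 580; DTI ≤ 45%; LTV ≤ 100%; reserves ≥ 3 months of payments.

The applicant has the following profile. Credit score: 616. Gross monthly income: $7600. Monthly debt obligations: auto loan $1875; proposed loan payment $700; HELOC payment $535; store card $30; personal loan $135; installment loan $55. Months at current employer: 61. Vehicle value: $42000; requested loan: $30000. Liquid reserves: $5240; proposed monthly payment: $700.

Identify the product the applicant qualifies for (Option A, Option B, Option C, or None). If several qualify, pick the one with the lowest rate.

Total debts = (1,875 + 700 + 535 + 30 + 135 + 55) = 3,330; DTI = 3,330/7,600 = 43.8%.
LTV = 30,000/42,000 = 71.4%.
Reserves = 5,240/700 = 7.5 months.
Option A: score 616 < 640; DTI 43.8% ≤ 50%; LTV 71.4% ≤ 80%; reserves 7.5 ≥ 4 mo → does not qualify.
Option B: score 616 < 680; DTI 43.8% ≤ 45%; LTV 71.4% ≤ 80%; employment 61 ≥ 6 mo → does not qualify.
Option C: score 616 ≥ 580; DTI 43.8% ≤ 45%; LTV 71.4% ≤ 100%; reserves 7.5 ≥ 3 mo → qualifies.

Option C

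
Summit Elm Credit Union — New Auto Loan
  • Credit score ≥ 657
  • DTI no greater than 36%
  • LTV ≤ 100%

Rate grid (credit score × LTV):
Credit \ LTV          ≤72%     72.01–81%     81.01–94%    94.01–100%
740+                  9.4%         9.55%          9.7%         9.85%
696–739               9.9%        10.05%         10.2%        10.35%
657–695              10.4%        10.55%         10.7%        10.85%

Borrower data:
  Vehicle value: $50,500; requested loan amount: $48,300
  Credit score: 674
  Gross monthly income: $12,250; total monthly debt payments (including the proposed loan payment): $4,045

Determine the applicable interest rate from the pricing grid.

Credit score 674 ≥ 657; DTI = 4,045/12,250 = 33% ≤ 36%
Loan-to-value = 48,300/50,500 = 95.6% — pass (100% max)
Row: 674 falls in 657–695. Column: 95.6% falls in 94.01–100%. Rate = 10.85%.

10.85%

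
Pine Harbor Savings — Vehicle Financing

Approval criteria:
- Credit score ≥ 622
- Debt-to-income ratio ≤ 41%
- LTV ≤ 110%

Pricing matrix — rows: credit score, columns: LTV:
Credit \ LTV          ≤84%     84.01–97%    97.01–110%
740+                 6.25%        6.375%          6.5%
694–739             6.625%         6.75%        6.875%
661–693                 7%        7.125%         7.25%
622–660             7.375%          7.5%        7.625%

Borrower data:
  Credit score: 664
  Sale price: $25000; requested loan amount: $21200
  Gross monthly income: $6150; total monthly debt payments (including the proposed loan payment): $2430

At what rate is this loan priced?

Credit score 664 ≥ 622; Debt-to-income = 2,430/6,150 = 39.5% — meets 41% limit
Loan-to-value = 21,200/25,000 = 84.8% — pass (110% max)
Row: 664 falls in 661–693. Column: 84.8% falls in 84.01–97%. Rate = 7.125%.

7.125%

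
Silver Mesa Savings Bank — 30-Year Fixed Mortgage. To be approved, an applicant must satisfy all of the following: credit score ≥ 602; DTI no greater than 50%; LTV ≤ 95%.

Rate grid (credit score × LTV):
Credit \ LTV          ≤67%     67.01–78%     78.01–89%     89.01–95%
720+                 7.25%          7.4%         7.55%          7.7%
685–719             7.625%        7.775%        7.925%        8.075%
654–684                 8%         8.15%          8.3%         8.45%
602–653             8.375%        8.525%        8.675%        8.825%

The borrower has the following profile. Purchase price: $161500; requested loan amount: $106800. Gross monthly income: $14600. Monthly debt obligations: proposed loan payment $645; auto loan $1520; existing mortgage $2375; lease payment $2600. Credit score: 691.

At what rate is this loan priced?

Credit score 691 ≥ 602; Total monthly debts = (645 + 1,520 + 2,375 + 2,600) = 7,140. Debt-to-income = 7,140/14,600 = 48.9% — meets 50% limit
LTV: 106,800 ÷ 161,500 = 66.1%, within 95% cap
Credit 691 → row 685–719; LTV 66.1% → column ≤67%. Grid cell → 7.625%.

7.625%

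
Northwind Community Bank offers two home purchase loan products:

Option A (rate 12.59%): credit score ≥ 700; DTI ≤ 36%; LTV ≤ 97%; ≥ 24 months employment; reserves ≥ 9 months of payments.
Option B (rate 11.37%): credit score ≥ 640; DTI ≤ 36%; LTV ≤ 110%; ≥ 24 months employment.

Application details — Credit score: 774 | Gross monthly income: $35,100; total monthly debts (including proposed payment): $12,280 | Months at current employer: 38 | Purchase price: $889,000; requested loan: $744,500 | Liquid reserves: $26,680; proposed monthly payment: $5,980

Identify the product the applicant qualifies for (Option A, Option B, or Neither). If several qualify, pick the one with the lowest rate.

Option B

DTI = 12,280/35,100 = 35%.
LTV = 744,500/889,000 = 83.7%.
Reserves = 26,680/5,980 = 4.5 months.
Option A: score 774 ≥ 700; DTI 35% ≤ 36%; LTV 83.7% ≤ 97%; employment 38 ≥ 24 mo; reserves 4.5 < 9 mo → does not qualify.
Option B: score 774 ≥ 640; DTI 35% ≤ 36%; LTV 83.7% ≤ 110%; employment 38 ≥ 24 mo → qualifies.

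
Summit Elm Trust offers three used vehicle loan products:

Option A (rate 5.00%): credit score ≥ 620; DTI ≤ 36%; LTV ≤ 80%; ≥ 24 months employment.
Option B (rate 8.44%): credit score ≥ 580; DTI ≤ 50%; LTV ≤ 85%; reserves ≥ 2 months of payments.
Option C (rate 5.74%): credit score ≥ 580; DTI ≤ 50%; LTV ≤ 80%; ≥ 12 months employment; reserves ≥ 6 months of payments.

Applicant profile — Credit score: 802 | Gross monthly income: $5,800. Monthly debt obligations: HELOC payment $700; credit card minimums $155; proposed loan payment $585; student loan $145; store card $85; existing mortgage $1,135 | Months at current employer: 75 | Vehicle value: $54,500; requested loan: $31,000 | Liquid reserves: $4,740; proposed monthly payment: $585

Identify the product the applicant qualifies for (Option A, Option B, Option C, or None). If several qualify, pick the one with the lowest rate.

Option C

Total debts = (700 + 155 + 585 + 145 + 85 + 1,135) = 2,805; DTI = 2,805/5,800 = 48.4%.
LTV = 31,000/54,500 = 56.9%.
Reserves = 4,740/585 = 8.1 months.
Option A: score 802 ≥ 620; DTI 48.4% > 36%; LTV 56.9% ≤ 80%; employment 75 ≥ 24 mo → does not qualify.
Option B: score 802 ≥ 580; DTI 48.4% ≤ 50%; LTV 56.9% ≤ 85%; reserves 8.1 ≥ 2 mo → qualifies.
Option C: score 802 ≥ 580; DTI 48.4% ≤ 50%; LTV 56.9% ≤ 80%; employment 75 ≥ 12 mo; reserves 8.1 ≥ 6 mo → qualifies.
Qualifying: Option B, Option C. Lowest rate is 5.74% → Option C.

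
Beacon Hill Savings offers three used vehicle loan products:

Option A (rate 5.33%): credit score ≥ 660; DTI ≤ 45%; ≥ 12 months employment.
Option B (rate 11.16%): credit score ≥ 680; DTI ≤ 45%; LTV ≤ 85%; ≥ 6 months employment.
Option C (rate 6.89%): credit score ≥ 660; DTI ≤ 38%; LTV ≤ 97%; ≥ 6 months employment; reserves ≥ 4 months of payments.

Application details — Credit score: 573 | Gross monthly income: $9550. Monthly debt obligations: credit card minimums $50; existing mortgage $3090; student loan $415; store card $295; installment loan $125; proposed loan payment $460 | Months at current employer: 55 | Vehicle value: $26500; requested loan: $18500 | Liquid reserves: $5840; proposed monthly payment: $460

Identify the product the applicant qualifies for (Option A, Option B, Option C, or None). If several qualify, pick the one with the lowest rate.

Total debts = (50 + 3,090 + 415 + 295 + 125 + 460) = 4,435; DTI = 4,435/9,550 = 46.4%.
LTV = 18,500/26,500 = 69.8%.
Reserves = 5,840/460 = 12.7 months.
Option A: score 573 < 660; DTI 46.4% > 45%; employment 55 ≥ 12 mo → does not qualify.
Option B: score 573 < 680; DTI 46.4% > 45%; LTV 69.8% ≤ 85%; employment 55 ≥ 6 mo → does not qualify.
Option C: score 573 < 660; DTI 46.4% > 38%; LTV 69.8% ≤ 97%; employment 55 ≥ 6 mo; reserves 12.7 ≥ 4 mo → does not qualify.

None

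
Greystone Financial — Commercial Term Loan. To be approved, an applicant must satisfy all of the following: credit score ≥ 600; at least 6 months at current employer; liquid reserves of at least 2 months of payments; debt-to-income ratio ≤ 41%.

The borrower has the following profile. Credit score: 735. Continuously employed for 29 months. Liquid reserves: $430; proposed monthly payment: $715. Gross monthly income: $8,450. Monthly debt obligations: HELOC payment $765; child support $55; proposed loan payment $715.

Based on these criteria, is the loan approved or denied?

Denied

Credit score 735 ≥ 600 (meets)
Employment 29 ≥ 6 months
Liquid reserves cover 430/715 = 0.6 months — < 2 required
Total monthly debts = (765 + 55 + 715) = 1,535. DTI = 1,535/8,450 = 18.2% ≤ 41%
Fails on reserves.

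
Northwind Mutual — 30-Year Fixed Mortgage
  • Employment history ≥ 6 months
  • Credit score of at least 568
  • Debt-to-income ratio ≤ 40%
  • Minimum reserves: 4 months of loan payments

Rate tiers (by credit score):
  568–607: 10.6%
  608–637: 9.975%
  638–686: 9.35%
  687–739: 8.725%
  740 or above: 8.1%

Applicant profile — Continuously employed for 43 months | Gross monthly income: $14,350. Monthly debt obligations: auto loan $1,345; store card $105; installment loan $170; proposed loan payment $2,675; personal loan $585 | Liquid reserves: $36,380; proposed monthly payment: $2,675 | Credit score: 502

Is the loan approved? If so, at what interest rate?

Credit score 502 < 568 (below minimum)
Employment 43 ≥ 6 months
Reserves: 36,380 ÷ 2,675 = 13.6 months (meets 4-month minimum)
Total monthly debts = (1,345 + 105 + 170 + 2,675 + 585) = 4,880. Debt-to-income = 4,880/14,350 = 34% — meets 40% limit
Not all requirements met → denied.

Denied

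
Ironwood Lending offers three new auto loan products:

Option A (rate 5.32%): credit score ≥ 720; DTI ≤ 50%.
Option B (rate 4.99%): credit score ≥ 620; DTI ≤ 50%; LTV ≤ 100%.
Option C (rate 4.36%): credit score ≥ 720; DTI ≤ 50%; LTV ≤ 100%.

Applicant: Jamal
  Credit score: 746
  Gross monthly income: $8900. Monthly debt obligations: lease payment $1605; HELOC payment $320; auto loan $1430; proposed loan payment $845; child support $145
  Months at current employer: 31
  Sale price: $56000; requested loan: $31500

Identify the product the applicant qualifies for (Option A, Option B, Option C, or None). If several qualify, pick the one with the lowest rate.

Total debts = (1,605 + 320 + 1,430 + 845 + 145) = 4,345; DTI = 4,345/8,900 = 48.8%.
LTV = 31,500/56,000 = 56.2%.
Option A: score 746 ≥ 720; DTI 48.8% ≤ 50% → qualifies.
Option B: score 746 ≥ 620; DTI 48.8% ≤ 50%; LTV 56.2% ≤ 100% → qualifies.
Option C: score 746 ≥ 720; DTI 48.8% ≤ 50%; LTV 56.2% ≤ 100% → qualifies.
Qualifying: Option A, Option B, Option C. Lowest rate is 4.36% → Option C.

Option C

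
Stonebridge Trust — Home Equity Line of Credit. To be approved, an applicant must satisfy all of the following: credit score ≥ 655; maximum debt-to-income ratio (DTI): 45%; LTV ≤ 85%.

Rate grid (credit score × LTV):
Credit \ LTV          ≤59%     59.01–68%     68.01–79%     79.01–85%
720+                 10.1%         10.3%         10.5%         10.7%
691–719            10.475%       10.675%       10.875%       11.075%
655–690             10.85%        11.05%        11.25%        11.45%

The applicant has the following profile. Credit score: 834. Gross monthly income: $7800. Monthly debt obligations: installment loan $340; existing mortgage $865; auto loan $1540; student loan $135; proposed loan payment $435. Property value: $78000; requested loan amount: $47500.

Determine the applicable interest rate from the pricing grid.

10.3%

Credit score 834 ≥ 655; Total monthly debts = (340 + 865 + 1,540 + 135 + 435) = 3,315. DTI: 3,315 ÷ 7,800 = 42.5%, within the 45% cap
Loan-to-value = 47,500/78,000 = 60.9% — pass (85% max)
Score 834 is in the 720+ band; LTV 60.9% is in the 59.01–68% band → 10.3%.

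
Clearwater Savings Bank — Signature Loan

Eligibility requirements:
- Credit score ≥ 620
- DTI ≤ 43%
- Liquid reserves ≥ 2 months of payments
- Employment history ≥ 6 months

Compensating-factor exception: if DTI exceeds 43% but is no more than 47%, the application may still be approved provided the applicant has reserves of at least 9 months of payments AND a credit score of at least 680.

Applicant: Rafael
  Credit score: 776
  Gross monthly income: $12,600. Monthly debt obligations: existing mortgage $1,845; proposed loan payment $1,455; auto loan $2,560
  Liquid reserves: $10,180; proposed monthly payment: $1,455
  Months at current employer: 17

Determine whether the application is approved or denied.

Denied

Credit score 776 ≥ 620 (meets base)
Total debts = (1,845 + 1,455 + 2,560) = 5,860. DTI: 5,860 ÷ 12,600 = 46.5%, over the 43% base limit.
Liquid reserves cover 10,180/1,455 = 7.0 months — ≥ 2 required
Employment 17 ≥ 6 months
46.5% falls in the override range (43%–47%), so the compensating-factor test applies.
Reserves 7.0 < 9 months; credit score 776 ≥ 680.
Override conditions not both satisfied; exception does not apply.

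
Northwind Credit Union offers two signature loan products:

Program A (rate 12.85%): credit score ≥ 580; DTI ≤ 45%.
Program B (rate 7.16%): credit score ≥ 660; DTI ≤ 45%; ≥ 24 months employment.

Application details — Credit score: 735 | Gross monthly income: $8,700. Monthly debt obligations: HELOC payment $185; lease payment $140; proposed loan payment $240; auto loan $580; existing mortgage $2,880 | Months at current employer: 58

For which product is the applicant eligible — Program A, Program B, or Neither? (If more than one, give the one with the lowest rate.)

Neither

Total debts = (185 + 140 + 240 + 580 + 2,880) = 4,025; DTI = 4,025/8,700 = 46.3%.
Program A: score 735 ≥ 580; DTI 46.3% > 45% → does not qualify.
Program B: score 735 ≥ 660; DTI 46.3% > 45%; employment 58 ≥ 24 mo → does not qualify.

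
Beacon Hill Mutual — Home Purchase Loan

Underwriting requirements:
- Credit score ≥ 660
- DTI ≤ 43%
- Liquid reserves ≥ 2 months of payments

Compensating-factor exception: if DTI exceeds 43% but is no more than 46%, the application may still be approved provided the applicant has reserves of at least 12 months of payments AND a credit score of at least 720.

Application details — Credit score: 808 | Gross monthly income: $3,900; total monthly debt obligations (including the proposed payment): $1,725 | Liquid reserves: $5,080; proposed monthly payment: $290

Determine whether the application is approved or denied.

Approved

Credit score 808 ≥ 660 (meets base)
DTI = 1,725/3,900 = 44.2% > 43% — standard DTI limit exceeded.
Liquid reserves cover 5,080/290 = 17.5 months — ≥ 2 required
44.2% falls in the override range (43%–46%), so the compensating-factor test applies.
Reserves 17.5 ≥ 12 months; credit score 808 ≥ 720.
Both override conditions satisfied; DTI exception granted.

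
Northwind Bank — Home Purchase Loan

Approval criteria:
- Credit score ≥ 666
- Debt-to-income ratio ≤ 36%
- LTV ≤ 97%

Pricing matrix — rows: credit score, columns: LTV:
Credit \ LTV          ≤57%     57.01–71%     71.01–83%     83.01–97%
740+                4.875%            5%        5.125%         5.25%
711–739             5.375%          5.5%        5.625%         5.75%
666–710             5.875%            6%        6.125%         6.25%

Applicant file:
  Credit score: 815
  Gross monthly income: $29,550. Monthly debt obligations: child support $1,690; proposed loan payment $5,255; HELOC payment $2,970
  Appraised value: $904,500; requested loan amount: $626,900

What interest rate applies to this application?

Credit score 815 ≥ 666; Total monthly debts = (1,690 + 5,255 + 2,970) = 9,915. Debt-to-income = 9,915/29,550 = 33.6% — meets 36% limit
Loan-to-value = 626,900/904,500 = 69.3% — pass (97% max)
Score 815 is in the 740+ band; LTV 69.3% is in the 57.01–71% band → 5%.

5%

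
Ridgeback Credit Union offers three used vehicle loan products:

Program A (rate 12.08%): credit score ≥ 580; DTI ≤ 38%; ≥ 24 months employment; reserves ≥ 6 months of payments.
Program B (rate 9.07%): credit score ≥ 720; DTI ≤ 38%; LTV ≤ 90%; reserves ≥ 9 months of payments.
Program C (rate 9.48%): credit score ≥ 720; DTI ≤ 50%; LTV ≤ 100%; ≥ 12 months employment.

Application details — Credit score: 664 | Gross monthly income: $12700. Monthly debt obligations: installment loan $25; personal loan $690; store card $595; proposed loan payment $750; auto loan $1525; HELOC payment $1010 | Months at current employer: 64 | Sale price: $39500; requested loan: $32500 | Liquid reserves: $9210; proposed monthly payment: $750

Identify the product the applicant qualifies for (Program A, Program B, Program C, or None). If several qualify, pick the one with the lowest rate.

Program A

Total debts = (25 + 690 + 595 + 750 + 1,525 + 1,010) = 4,595; DTI = 4,595/12,700 = 36.2%.
LTV = 32,500/39,500 = 82.3%.
Reserves = 9,210/750 = 12.3 months.
Program A: score 664 ≥ 580; DTI 36.2% ≤ 38%; employment 64 ≥ 24 mo; reserves 12.3 ≥ 6 mo → qualifies.
Program B: score 664 < 720; DTI 36.2% ≤ 38%; LTV 82.3% ≤ 90%; reserves 12.3 ≥ 9 mo → does not qualify.
Program C: score 664 < 720; DTI 36.2% ≤ 50%; LTV 82.3% ≤ 100%; employment 64 ≥ 12 mo → does not qualify.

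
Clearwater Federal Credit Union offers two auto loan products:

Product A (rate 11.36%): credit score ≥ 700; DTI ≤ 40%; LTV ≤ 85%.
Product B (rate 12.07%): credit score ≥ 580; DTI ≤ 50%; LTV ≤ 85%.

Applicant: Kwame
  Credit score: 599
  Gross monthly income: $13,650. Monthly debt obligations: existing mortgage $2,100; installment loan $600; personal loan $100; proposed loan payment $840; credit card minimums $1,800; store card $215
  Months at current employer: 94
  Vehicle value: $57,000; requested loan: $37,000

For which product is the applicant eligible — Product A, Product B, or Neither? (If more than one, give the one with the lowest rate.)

Product B

Total debts = (2,100 + 600 + 100 + 840 + 1,800 + 215) = 5,655; DTI = 5,655/13,650 = 41.4%.
LTV = 37,000/57,000 = 64.9%.
Product A: score 599 < 700; DTI 41.4% > 40%; LTV 64.9% ≤ 85% → does not qualify.
Product B: score 599 ≥ 580; DTI 41.4% ≤ 50%; LTV 64.9% ≤ 85% → qualifies.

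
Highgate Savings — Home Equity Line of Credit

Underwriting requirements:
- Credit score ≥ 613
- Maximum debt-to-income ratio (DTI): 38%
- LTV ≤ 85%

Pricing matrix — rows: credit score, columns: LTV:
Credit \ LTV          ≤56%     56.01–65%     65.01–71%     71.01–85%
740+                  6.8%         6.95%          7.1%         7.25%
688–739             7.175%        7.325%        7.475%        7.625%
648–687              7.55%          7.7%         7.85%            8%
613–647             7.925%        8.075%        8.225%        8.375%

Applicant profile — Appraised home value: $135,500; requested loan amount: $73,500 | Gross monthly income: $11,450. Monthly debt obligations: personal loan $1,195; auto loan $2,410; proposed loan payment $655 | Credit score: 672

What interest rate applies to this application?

Credit score 672 ≥ 613; Total monthly debts = (1,195 + 2,410 + 655) = 4,260. DTI = 4,260/11,450 = 37.2% ≤ 38%
LTV = 73,500/135,500 = 54.2% ≤ 85%
Credit 672 → row 648–687; LTV 54.2% → column ≤56%. Grid cell → 7.55%.

7.55%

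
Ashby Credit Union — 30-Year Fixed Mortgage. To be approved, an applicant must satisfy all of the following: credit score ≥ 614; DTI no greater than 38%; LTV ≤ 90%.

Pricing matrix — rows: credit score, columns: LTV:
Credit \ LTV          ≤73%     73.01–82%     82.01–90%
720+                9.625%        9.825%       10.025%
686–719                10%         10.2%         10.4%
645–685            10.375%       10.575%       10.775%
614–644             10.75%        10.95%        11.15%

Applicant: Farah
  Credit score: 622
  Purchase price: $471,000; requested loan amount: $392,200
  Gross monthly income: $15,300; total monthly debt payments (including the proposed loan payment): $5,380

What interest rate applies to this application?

11.15%

Credit score 622 ≥ 614; DTI: 5,380 ÷ 15,300 = 35.2%, within the 38% cap
LTV: 392,200 ÷ 471,000 = 83.3%, within 90% cap
Row: 622 falls in 614–644. Column: 83.3% falls in 82.01–90%. Rate = 11.15%.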